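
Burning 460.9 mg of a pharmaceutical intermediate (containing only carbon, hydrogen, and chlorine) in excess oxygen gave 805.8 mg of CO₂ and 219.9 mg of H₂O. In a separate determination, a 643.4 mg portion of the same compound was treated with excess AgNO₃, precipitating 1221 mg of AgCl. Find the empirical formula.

C3H4Cl

mol C = 0.8058 g CO₂ ÷ 44.009 g/mol = 0.018310 mol
mol H = 2 × 0.2199 g H₂O ÷ 18.015 g/mol = 0.024413 mol
From the AgCl data: mol Cl per gram of compound = (1.221 ÷ 143.318) ÷ 0.6434 = 0.013241 mol/g, so in the 0.4609 g combustion sample mol Cl = 0.0061030 mol
Divide by the smallest (0.0061030 mol): C 3.000, H 4.000, Cl 1.000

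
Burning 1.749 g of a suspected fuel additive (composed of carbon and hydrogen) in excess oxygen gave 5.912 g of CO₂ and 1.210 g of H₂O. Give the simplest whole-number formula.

CH

mol C = 5.912 g CO₂ ÷ 44.009 g/mol = 0.13434 mol
mol H = 2 × 1.210 g H₂O ÷ 18.015 g/mol = 0.13433 mol
Divide by the smallest (0.13433 mol): C 1.000, H 1.000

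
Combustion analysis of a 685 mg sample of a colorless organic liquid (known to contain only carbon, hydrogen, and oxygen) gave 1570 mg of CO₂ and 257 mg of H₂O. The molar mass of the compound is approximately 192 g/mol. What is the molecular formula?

C10H8O4

mol C = 1.57 g CO₂ ÷ 44.009 g/mol = 0.03567 mol
mol H = 2 × 0.257 g H₂O ÷ 18.015 g/mol = 0.02853 mol
mass O = 0.685 − (0.4285 + 0.02876) = 0.2278 g → mol O = 0.2278 ÷ 15.999 = 0.01424 mol
Divide by the smallest (0.01424 mol): C 2.506, H 2.004, O 1.000
Multiplying each by 2 gives whole numbers: C 5.01, H 4.01, O 2.00
Empirical formula: C5H4O2
Empirical-formula mass = 96.08 g/mol; 192 ÷ 96.08 ≈ 2, so the molecular formula is C10H8O4.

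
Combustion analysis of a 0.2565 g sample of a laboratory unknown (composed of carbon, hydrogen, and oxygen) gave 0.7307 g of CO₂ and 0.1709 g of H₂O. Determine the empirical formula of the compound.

mol C = 0.7307 g CO₂ ÷ 44.009 g/mol = 0.016603 mol
mol H = 2 × 0.1709 g H₂O ÷ 18.015 g/mol = 0.018973 mol
mass O = 0.2565 − (0.19942 + 0.019125) = 0.037951 g → mol O = 0.037951 ÷ 15.999 = 0.0023721 mol
Divide by the smallest (0.0023721 mol): C 6.999, H 7.998, O 1.000

C7H8O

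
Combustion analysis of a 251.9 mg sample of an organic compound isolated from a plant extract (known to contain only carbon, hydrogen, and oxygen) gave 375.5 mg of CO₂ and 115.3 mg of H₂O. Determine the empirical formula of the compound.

C2H3O2

mol C = 0.3755 g CO₂ ÷ 44.009 g/mol = 0.0085323 mol
mol H = 2 × 0.1153 g H₂O ÷ 18.015 g/mol = 0.012800 mol
mass O = 0.2519 − (0.10248 + 0.012903) = 0.13652 g → mol O = 0.13652 ÷ 15.999 = 0.0085327 mol
Divide by the smallest (0.0085323 mol): C 1.000, H 1.500, O 1.000
Multiplying each by 2 gives whole numbers: C 2.00, H 3.00, O 2.00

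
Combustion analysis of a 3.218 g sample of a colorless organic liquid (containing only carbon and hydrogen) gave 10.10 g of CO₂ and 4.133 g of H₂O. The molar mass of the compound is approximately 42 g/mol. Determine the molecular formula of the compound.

mol C = 10.10 g CO₂ ÷ 44.009 g/mol = 0.22950 mol
mol H = 2 × 4.133 g H₂O ÷ 18.015 g/mol = 0.45884 mol
Divide by the smallest (0.22950 mol): C 1.000, H 1.999
Empirical formula: CH2
Empirical-formula mass = 14.03 g/mol; 42 ÷ 14.03 ≈ 3, so the molecular formula is C3H6.

C3H6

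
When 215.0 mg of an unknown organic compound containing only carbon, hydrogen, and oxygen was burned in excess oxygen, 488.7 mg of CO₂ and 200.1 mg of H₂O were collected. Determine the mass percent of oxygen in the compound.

mol C = 0.4887 g CO₂ ÷ 44.009 g/mol = 0.011105 mol
mol H = 2 × 0.2001 g H₂O ÷ 18.015 g/mol = 0.022215 mol
mass O = 0.2150 − (0.13338 + 0.022393) = 0.059231 g → mol O = 0.059231 ÷ 15.999 = 0.0037022 mol
mass % O = 0.059231 g ÷ 0.2150 g × 100%

27.55%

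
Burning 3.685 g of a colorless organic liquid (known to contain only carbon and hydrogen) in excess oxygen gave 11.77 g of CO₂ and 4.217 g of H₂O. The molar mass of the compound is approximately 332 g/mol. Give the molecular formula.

mol C = 11.77 g CO₂ ÷ 44.009 g/mol = 0.26745 mol
mol H = 2 × 4.217 g H₂O ÷ 18.015 g/mol = 0.46817 mol
Divide by the smallest (0.26745 mol): C 1.000, H 1.751
Multiplying each by 4 gives whole numbers: C 4.00, H 7.00
Empirical formula: C4H7
Empirical-formula mass = 55.10 g/mol; 332 ÷ 55.10 ≈ 6, so the molecular formula is C24H42.

C24H42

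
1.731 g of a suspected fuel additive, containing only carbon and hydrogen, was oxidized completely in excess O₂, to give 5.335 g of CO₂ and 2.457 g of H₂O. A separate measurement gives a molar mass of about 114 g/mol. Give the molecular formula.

mol C = 5.335 g CO₂ ÷ 44.009 g/mol = 0.12123 mol
mol H = 2 × 2.457 g H₂O ÷ 18.015 g/mol = 0.27277 mol
Divide by the smallest (0.12123 mol): C 1.000, H 2.250
Multiplying each by 4 gives whole numbers: C 4.00, H 9.00
Empirical formula: C4H9
Empirical-formula mass = 57.12 g/mol; 114 ÷ 57.12 ≈ 2, so the molecular formula is C8H18.

C8H18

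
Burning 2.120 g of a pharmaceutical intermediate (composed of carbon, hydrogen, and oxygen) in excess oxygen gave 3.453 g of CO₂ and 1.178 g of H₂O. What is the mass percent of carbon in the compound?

mol C = 3.453 g CO₂ ÷ 44.009 g/mol = 0.078461 mol
mol H = 2 × 1.178 g H₂O ÷ 18.015 g/mol = 0.13078 mol
mass O = 2.120 − (0.94240 + 0.13183) = 1.0458 g → mol O = 1.0458 ÷ 15.999 = 0.065365 mol
mass % C = 0.94240 g ÷ 2.120 g × 100%

44.45%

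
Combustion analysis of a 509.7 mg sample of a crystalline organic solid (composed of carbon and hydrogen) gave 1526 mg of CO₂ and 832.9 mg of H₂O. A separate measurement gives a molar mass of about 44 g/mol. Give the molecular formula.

mol C = 1.526 g CO₂ ÷ 44.009 g/mol = 0.034675 mol
mol H = 2 × 0.8329 g H₂O ÷ 18.015 g/mol = 0.092467 mol
Divide by the smallest (0.034675 mol): C 1.000, H 2.667
Multiplying each by 3 gives whole numbers: C 3.00, H 8.00
Empirical formula: C3H8
Empirical-formula mass = 44.10 g/mol; 44 ÷ 44.10 ≈ 1, so the molecular formula is C3H8.

C3H8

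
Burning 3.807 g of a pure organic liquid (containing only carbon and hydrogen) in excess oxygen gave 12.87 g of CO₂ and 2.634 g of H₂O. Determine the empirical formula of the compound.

CH

mol C = 12.87 g CO₂ ÷ 44.009 g/mol = 0.29244 mol
mol H = 2 × 2.634 g H₂O ÷ 18.015 g/mol = 0.29242 mol
Divide by the smallest (0.29242 mol): C 1.000, H 1.000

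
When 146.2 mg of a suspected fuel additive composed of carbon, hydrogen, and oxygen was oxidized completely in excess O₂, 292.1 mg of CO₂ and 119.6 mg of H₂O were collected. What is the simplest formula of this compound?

C2H4O

mol C = 0.2921 g CO₂ ÷ 44.009 g/mol = 0.0066373 mol
mol H = 2 × 0.1196 g H₂O ÷ 18.015 g/mol = 0.013278 mol
mass O = 0.1462 − (0.079720 + 0.013384) = 0.053096 g → mol O = 0.053096 ÷ 15.999 = 0.0033187 mol
Divide by the smallest (0.0033187 mol): C 2.000, H 4.001, O 1.000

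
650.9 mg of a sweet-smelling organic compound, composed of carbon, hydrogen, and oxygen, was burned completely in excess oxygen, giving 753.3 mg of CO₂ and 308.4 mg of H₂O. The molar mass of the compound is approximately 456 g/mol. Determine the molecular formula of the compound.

C12H24O18

mol C = 0.7533 g CO₂ ÷ 44.009 g/mol = 0.017117 mol
mol H = 2 × 0.3084 g H₂O ÷ 18.015 g/mol = 0.034238 mol
mass O = 0.6509 − (0.20559 + 0.034512) = 0.41080 g → mol O = 0.41080 ÷ 15.999 = 0.025676 mol
Divide by the smallest (0.017117 mol): C 1.000, H 2.000, O 1.500
Multiplying each by 2 gives whole numbers: C 2.00, H 4.00, O 3.00
Empirical formula: C2H4O3
Empirical-formula mass = 76.05 g/mol; 456 ÷ 76.05 ≈ 6, so the molecular formula is C12H24O18.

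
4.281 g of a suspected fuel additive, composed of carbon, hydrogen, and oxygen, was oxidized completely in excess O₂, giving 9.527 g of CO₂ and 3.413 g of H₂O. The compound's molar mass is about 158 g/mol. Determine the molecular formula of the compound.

C8H14O3

mol C = 9.527 g CO₂ ÷ 44.009 g/mol = 0.21648 mol
mol H = 2 × 3.413 g H₂O ÷ 18.015 g/mol = 0.37891 mol
mass O = 4.281 − (2.6001 + 0.38194) = 1.2989 g → mol O = 1.2989 ÷ 15.999 = 0.081189 mol
Divide by the smallest (0.081189 mol): C 2.666, H 4.667, O 1.000
Multiplying each by 3 gives whole numbers: C 8.00, H 14.00, O 3.00
Empirical formula: C8H14O3
Empirical-formula mass = 158.20 g/mol; 158 ÷ 158.20 ≈ 1, so the molecular formula is C8H14O3.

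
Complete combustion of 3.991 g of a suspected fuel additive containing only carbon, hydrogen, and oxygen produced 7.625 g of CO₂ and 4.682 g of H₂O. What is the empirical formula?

mol C = 7.625 g CO₂ ÷ 44.009 g/mol = 0.17326 mol
mol H = 2 × 4.682 g H₂O ÷ 18.015 g/mol = 0.51979 mol
mass O = 3.991 − (2.0810 + 0.52395) = 1.3860 g → mol O = 1.3860 ÷ 15.999 = 0.086632 mol
Divide by the smallest (0.086632 mol): C 2.000, H 6.000, O 1.000

C2H6O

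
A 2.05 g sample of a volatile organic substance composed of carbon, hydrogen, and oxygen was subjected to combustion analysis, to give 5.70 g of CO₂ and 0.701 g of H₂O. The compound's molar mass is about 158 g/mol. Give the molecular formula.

mol C = 5.70 g CO₂ ÷ 44.009 g/mol = 0.1295 mol
mol H = 2 × 0.701 g H₂O ÷ 18.015 g/mol = 0.07782 mol
mass O = 2.05 − (1.556 + 0.07845) = 0.4159 g → mol O = 0.4159 ÷ 15.999 = 0.02600 mol
Divide by the smallest (0.02600 mol): C 4.982, H 2.994, O 1.000
Empirical formula: C5H3O
Empirical-formula mass = 79.08 g/mol; 158 ÷ 79.08 ≈ 2, so the molecular formula is C10H6O2.

C10H6O2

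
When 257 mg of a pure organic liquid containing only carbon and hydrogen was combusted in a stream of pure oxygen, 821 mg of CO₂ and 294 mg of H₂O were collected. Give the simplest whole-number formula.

C4H7

mol C = 0.821 g CO₂ ÷ 44.009 g/mol = 0.01866 mol
mol H = 2 × 0.294 g H₂O ÷ 18.015 g/mol = 0.03264 mol
Divide by the smallest (0.01866 mol): C 1.000, H 1.750
Multiplying each by 4 gives whole numbers: C 4.00, H 7.00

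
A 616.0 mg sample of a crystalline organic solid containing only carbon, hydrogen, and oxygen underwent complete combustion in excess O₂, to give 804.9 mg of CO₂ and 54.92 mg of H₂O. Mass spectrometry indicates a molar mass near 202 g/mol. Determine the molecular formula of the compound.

C6H2O8

mol C = 0.8049 g CO₂ ÷ 44.009 g/mol = 0.018289 mol
mol H = 2 × 0.05492 g H₂O ÷ 18.015 g/mol = 0.0060971 mol
mass O = 0.6160 − (0.21967 + 0.0061459) = 0.39018 g → mol O = 0.39018 ÷ 15.999 = 0.024388 mol
Divide by the smallest (0.0060971 mol): C 3.000, H 1.000, O 4.000
Empirical formula: C3HO4
Empirical-formula mass = 101.04 g/mol; 202 ÷ 101.04 ≈ 2, so the molecular formula is C6H2O8.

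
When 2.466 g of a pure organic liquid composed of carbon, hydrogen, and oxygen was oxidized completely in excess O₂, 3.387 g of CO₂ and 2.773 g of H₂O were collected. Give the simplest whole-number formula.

CH4O

mol C = 3.387 g CO₂ ÷ 44.009 g/mol = 0.076962 mol
mol H = 2 × 2.773 g H₂O ÷ 18.015 g/mol = 0.30785 mol
mass O = 2.466 − (0.92438 + 0.31032) = 1.2313 g → mol O = 1.2313 ÷ 15.999 = 0.076961 mol
Divide by the smallest (0.076961 mol): C 1.000, H 4.000, O 1.000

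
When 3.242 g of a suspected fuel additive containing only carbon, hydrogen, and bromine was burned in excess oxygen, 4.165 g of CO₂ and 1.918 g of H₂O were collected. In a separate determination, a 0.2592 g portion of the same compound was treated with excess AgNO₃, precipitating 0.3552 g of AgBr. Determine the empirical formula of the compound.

C4H9Br

mol C = 4.165 g CO₂ ÷ 44.009 g/mol = 0.094640 mol
mol H = 2 × 1.918 g H₂O ÷ 18.015 g/mol = 0.21293 mol
From the AgBr data: mol Br per gram of compound = (0.3552 ÷ 187.772) ÷ 0.2592 = 0.0072981 mol/g, so in the 3.242 g combustion sample mol Br = 0.023660 mol
Divide by the smallest (0.023660 mol): C 4.000, H 9.000, Br 1.000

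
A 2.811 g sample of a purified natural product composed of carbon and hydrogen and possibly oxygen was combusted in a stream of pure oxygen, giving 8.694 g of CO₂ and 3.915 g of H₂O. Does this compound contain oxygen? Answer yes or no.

no

mol C = 8.694 g CO₂ ÷ 44.009 g/mol = 0.19755 mol
mol H = 2 × 3.915 g H₂O ÷ 18.015 g/mol = 0.43464 mol
C and H together account for 2.8109 g — essentially the entire 2.811 g sample — so the compound contains no oxygen.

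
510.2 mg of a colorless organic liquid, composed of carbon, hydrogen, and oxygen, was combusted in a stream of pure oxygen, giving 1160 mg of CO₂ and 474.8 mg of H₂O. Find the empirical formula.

C3H6O

mol C = 1.160 g CO₂ ÷ 44.009 g/mol = 0.026358 mol
mol H = 2 × 0.4748 g H₂O ÷ 18.015 g/mol = 0.052712 mol
mass O = 0.5102 − (0.31659 + 0.053133) = 0.14048 g → mol O = 0.14048 ÷ 15.999 = 0.0087804 mol
Divide by the smallest (0.0087804 mol): C 3.002, H 6.003, O 1.000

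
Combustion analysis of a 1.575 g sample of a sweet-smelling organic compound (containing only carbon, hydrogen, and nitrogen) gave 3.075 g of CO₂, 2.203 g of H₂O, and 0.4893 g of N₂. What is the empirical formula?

mol C = 3.075 g CO₂ ÷ 44.009 g/mol = 0.069872 mol
mol H = 2 × 2.203 g H₂O ÷ 18.015 g/mol = 0.24457 mol
mol N = 2 × 0.4893 g N₂ ÷ 28.014 g/mol = 0.034933 mol
Divide by the smallest (0.034933 mol): C 2.000, H 7.001, N 1.000

C2H7N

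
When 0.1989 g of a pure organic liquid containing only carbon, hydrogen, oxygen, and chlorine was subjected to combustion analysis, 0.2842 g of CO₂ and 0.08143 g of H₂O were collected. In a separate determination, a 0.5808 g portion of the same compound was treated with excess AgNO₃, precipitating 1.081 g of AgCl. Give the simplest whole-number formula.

mol C = 0.2842 g CO₂ ÷ 44.009 g/mol = 0.0064578 mol
mol H = 2 × 0.08143 g H₂O ÷ 18.015 g/mol = 0.0090402 mol
From the AgCl data: mol Cl per gram of compound = (1.081 ÷ 143.318) ÷ 0.5808 = 0.012987 mol/g, so in the 0.1989 g combustion sample mol Cl = 0.0025831 mol
mass O = 0.1989 − (0.077564 + 0.0091126 + 0.091569) = 0.020654 g → mol O = 0.020654 ÷ 15.999 = 0.0012910 mol
Divide by the smallest (0.0012910 mol): C 5.002, H 7.003, Cl 2.001, O 1.000

C5H7Cl2O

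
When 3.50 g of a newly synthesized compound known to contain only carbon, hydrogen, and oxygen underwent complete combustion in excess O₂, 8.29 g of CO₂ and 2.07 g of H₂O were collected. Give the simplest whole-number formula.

C9H11O3

mol C = 8.29 g CO₂ ÷ 44.009 g/mol = 0.1884 mol
mol H = 2 × 2.07 g H₂O ÷ 18.015 g/mol = 0.2298 mol
mass O = 3.50 − (2.263 + 0.2316) = 1.006 g → mol O = 1.006 ÷ 15.999 = 0.06287 mol
Divide by the smallest (0.06287 mol): C 2.996, H 3.655, O 1.000
Multiplying each by 3 gives whole numbers: C 8.99, H 10.97, O 3.00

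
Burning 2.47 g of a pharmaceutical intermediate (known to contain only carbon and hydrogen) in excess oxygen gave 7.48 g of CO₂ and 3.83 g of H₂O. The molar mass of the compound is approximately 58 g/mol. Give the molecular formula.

C4H10

mol C = 7.48 g CO₂ ÷ 44.009 g/mol = 0.1700 mol
mol H = 2 × 3.83 g H₂O ÷ 18.015 g/mol = 0.4252 mol
Divide by the smallest (0.1700 mol): C 1.000, H 2.502
Multiplying each by 2 gives whole numbers: C 2.00, H 5.00
Empirical formula: C2H5
Empirical-formula mass = 29.06 g/mol; 58 ÷ 29.06 ≈ 2, so the molecular formula is C4H10.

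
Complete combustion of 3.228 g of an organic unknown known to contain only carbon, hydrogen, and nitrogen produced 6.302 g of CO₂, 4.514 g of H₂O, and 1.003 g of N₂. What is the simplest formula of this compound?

mol C = 6.302 g CO₂ ÷ 44.009 g/mol = 0.14320 mol
mol H = 2 × 4.514 g H₂O ÷ 18.015 g/mol = 0.50114 mol
mol N = 2 × 1.003 g N₂ ÷ 28.014 g/mol = 0.071607 mol
Divide by the smallest (0.071607 mol): C 2.000, H 6.998, N 1.000

C2H7N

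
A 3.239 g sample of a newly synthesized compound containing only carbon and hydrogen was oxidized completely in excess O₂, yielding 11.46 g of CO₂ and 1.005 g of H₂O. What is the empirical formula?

mol C = 11.46 g CO₂ ÷ 44.009 g/mol = 0.26040 mol
mol H = 2 × 1.005 g H₂O ÷ 18.015 g/mol = 0.11157 mol
Divide by the smallest (0.11157 mol): C 2.334, H 1.000
Multiplying each by 3 gives whole numbers: C 7.00, H 3.00

C7H3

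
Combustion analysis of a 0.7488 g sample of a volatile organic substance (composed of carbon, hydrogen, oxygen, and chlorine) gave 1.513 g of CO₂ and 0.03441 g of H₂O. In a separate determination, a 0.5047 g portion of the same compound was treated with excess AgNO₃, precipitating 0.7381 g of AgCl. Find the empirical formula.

C9HCl2O

mol C = 1.513 g CO₂ ÷ 44.009 g/mol = 0.034379 mol
mol H = 2 × 0.03441 g H₂O ÷ 18.015 g/mol = 0.0038201 mol
From the AgCl data: mol Cl per gram of compound = (0.7381 ÷ 143.318) ÷ 0.5047 = 0.010204 mol/g, so in the 0.7488 g combustion sample mol Cl = 0.0076409 mol
mass O = 0.7488 − (0.41293 + 0.0038507 + 0.27087) = 0.061148 g → mol O = 0.061148 ÷ 15.999 = 0.0038220 mol
Divide by the smallest (0.0038201 mol): C 8.999, H 1.000, Cl 2.000, O 1.000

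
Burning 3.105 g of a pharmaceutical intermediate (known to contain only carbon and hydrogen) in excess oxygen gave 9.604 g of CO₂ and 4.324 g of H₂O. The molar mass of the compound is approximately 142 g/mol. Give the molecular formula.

C10H22

mol C = 9.604 g CO₂ ÷ 44.009 g/mol = 0.21823 mol
mol H = 2 × 4.324 g H₂O ÷ 18.015 g/mol = 0.48004 mol
Divide by the smallest (0.21823 mol): C 1.000, H 2.200
Multiplying each by 5 gives whole numbers: C 5.00, H 11.00
Empirical formula: C5H11
Empirical-formula mass = 71.14 g/mol; 142 ÷ 71.14 ≈ 2, so the molecular formula is C10H22.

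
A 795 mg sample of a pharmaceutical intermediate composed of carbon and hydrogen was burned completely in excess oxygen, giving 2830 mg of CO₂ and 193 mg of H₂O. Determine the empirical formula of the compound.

C3H

mol C = 2.83 g CO₂ ÷ 44.009 g/mol = 0.06431 mol
mol H = 2 × 0.193 g H₂O ÷ 18.015 g/mol = 0.02143 mol
Divide by the smallest (0.02143 mol): C 3.001, H 1.000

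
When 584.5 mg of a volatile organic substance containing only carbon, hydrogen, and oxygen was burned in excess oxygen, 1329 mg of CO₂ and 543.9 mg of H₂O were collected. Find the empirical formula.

mol C = 1.329 g CO₂ ÷ 44.009 g/mol = 0.030198 mol
mol H = 2 × 0.5439 g H₂O ÷ 18.015 g/mol = 0.060383 mol
mass O = 0.5845 − (0.36271 + 0.060866) = 0.16092 g → mol O = 0.16092 ÷ 15.999 = 0.010058 mol
Divide by the smallest (0.010058 mol): C 3.002, H 6.003, O 1.000

C3H6O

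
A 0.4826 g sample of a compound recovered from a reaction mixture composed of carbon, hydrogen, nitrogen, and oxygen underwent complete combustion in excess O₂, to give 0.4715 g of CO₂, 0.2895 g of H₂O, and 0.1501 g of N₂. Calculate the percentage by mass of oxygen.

35.52%

mol C = 0.4715 g CO₂ ÷ 44.009 g/mol = 0.010714 mol
mol H = 2 × 0.2895 g H₂O ÷ 18.015 g/mol = 0.032140 mol
mol N = 2 × 0.1501 g N₂ ÷ 28.014 g/mol = 0.010716 mol
mass O = 0.4826 − (0.12868 + 0.032397 + 0.15010) = 0.17142 g → mol O = 0.17142 ÷ 15.999 = 0.010714 mol
mass % O = 0.17142 g ÷ 0.4826 g × 100%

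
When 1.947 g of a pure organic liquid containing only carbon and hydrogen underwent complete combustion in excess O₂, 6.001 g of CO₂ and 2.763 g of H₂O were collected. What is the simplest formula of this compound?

C4H9

mol C = 6.001 g CO₂ ÷ 44.009 g/mol = 0.13636 mol
mol H = 2 × 2.763 g H₂O ÷ 18.015 g/mol = 0.30674 mol
Divide by the smallest (0.13636 mol): C 1.000, H 2.250
Multiplying each by 4 gives whole numbers: C 4.00, H 9.00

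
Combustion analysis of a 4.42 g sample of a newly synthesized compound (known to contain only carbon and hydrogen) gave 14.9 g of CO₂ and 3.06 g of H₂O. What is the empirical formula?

CH

mol C = 14.9 g CO₂ ÷ 44.009 g/mol = 0.3386 mol
mol H = 2 × 3.06 g H₂O ÷ 18.015 g/mol = 0.3397 mol
Divide by the smallest (0.3386 mol): C 1.000, H 1.003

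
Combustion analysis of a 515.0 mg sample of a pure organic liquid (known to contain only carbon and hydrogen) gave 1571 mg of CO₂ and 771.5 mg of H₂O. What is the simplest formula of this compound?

mol C = 1.571 g CO₂ ÷ 44.009 g/mol = 0.035697 mol
mol H = 2 × 0.7715 g H₂O ÷ 18.015 g/mol = 0.085651 mol
Divide by the smallest (0.035697 mol): C 1.000, H 2.399
Multiplying each by 5 gives whole numbers: C 5.00, H 12.00

C5H12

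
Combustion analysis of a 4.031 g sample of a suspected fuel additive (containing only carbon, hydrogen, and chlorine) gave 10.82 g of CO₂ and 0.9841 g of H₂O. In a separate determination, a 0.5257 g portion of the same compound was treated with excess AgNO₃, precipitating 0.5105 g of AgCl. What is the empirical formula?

mol C = 10.82 g CO₂ ÷ 44.009 g/mol = 0.24586 mol
mol H = 2 × 0.9841 g H₂O ÷ 18.015 g/mol = 0.10925 mol
From the AgCl data: mol Cl per gram of compound = (0.5105 ÷ 143.318) ÷ 0.5257 = 0.0067757 mol/g, so in the 4.031 g combustion sample mol Cl = 0.027313 mol
Divide by the smallest (0.027313 mol): C 9.002, H 4.000, Cl 1.000

C9H4Cl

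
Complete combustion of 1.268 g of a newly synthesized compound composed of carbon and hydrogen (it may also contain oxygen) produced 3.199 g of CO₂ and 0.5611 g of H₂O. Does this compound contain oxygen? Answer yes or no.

mol C = 3.199 g CO₂ ÷ 44.009 g/mol = 0.072690 mol
mol H = 2 × 0.5611 g H₂O ÷ 18.015 g/mol = 0.062293 mol
C and H account for only 0.93587 g of the 1.268 g sample; the remaining 0.33213 g must be oxygen.

yes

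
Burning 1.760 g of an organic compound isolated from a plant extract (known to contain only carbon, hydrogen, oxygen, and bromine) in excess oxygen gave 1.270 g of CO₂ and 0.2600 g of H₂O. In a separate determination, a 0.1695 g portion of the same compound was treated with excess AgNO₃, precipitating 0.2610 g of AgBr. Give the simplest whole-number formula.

C2H2BrO

mol C = 1.270 g CO₂ ÷ 44.009 g/mol = 0.028858 mol
mol H = 2 × 0.2600 g H₂O ÷ 18.015 g/mol = 0.028865 mol
From the AgBr data: mol Br per gram of compound = (0.2610 ÷ 187.772) ÷ 0.1695 = 0.0082005 mol/g, so in the 1.760 g combustion sample mol Br = 0.014433 mol
mass O = 1.760 − (0.34661 + 0.029096 + 1.1532) = 0.23105 g → mol O = 0.23105 ÷ 15.999 = 0.014442 mol
Divide by the smallest (0.014433 mol): C 1.999, H 2.000, Br 1.000, O 1.001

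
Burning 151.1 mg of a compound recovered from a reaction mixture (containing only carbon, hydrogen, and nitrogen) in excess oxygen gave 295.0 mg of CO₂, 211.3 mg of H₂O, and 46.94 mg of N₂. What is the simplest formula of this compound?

C2H7N

mol C = 0.2950 g CO₂ ÷ 44.009 g/mol = 0.0067032 mol
mol H = 2 × 0.2113 g H₂O ÷ 18.015 g/mol = 0.023458 mol
mol N = 2 × 0.04694 g N₂ ÷ 28.014 g/mol = 0.0033512 mol
Divide by the smallest (0.0033512 mol): C 2.000, H 7.000, N 1.000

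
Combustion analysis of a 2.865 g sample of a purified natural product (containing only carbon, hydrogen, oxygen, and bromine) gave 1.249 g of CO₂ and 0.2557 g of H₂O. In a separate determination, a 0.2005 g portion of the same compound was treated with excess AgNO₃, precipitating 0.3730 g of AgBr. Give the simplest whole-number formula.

mol C = 1.249 g CO₂ ÷ 44.009 g/mol = 0.028381 mol
mol H = 2 × 0.2557 g H₂O ÷ 18.015 g/mol = 0.028387 mol
From the AgBr data: mol Br per gram of compound = (0.3730 ÷ 187.772) ÷ 0.2005 = 0.0099075 mol/g, so in the 2.865 g combustion sample mol Br = 0.028385 mol
mass O = 2.865 − (0.34088 + 0.028615 + 2.2681) = 0.22743 g → mol O = 0.22743 ÷ 15.999 = 0.014216 mol
Divide by the smallest (0.014216 mol): C 1.996, H 1.997, Br 1.997, O 1.000

C2H2Br2O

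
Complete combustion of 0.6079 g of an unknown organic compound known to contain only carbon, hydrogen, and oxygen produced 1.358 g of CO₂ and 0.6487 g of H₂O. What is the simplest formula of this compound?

mol C = 1.358 g CO₂ ÷ 44.009 g/mol = 0.030857 mol
mol H = 2 × 0.6487 g H₂O ÷ 18.015 g/mol = 0.072018 mol
mass O = 0.6079 − (0.37063 + 0.072594) = 0.16468 g → mol O = 0.16468 ÷ 15.999 = 0.010293 mol
Divide by the smallest (0.010293 mol): C 2.998, H 6.997, O 1.000

C3H7O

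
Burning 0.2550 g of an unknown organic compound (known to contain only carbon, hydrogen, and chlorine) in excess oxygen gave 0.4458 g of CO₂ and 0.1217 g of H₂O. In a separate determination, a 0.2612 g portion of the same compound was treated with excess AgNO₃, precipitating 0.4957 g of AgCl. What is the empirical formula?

C3H4Cl

mol C = 0.4458 g CO₂ ÷ 44.009 g/mol = 0.010130 mol
mol H = 2 × 0.1217 g H₂O ÷ 18.015 g/mol = 0.013511 mol
From the AgCl data: mol Cl per gram of compound = (0.4957 ÷ 143.318) ÷ 0.2612 = 0.013242 mol/g, so in the 0.2550 g combustion sample mol Cl = 0.0033766 mol
Divide by the smallest (0.0033766 mol): C 3.000, H 4.001, Cl 1.000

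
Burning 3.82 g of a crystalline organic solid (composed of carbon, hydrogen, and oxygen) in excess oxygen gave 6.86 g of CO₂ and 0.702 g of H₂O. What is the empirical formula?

mol C = 6.86 g CO₂ ÷ 44.009 g/mol = 0.1559 mol
mol H = 2 × 0.702 g H₂O ÷ 18.015 g/mol = 0.07794 mol
mass O = 3.82 − (1.872 + 0.07856) = 1.869 g → mol O = 1.869 ÷ 15.999 = 0.1168 mol
Divide by the smallest (0.07794 mol): C 2.000, H 1.000, O 1.499
Multiplying each by 2 gives whole numbers: C 4.00, H 2.00, O 3.00

C4H2O3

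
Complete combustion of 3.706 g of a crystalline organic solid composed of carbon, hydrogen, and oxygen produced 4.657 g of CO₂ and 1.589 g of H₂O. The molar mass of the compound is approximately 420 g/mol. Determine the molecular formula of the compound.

mol C = 4.657 g CO₂ ÷ 44.009 g/mol = 0.10582 mol
mol H = 2 × 1.589 g H₂O ÷ 18.015 g/mol = 0.17641 mol
mass O = 3.706 − (1.2710 + 0.17782) = 2.2572 g → mol O = 2.2572 ÷ 15.999 = 0.14108 mol
Divide by the smallest (0.10582 mol): C 1.000, H 1.667, O 1.333
Multiplying each by 3 gives whole numbers: C 3.00, H 5.00, O 4.00
Empirical formula: C3H5O4
Empirical-formula mass = 105.07 g/mol; 420 ÷ 105.07 ≈ 4, so the molecular formula is C12H20O16.

C12H20O16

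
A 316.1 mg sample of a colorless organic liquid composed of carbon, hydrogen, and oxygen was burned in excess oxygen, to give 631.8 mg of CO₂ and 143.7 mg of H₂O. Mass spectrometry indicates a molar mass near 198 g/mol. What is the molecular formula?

mol C = 0.6318 g CO₂ ÷ 44.009 g/mol = 0.014356 mol
mol H = 2 × 0.1437 g H₂O ÷ 18.015 g/mol = 0.015953 mol
mass O = 0.3161 − (0.17243 + 0.016081) = 0.12759 g → mol O = 0.12759 ÷ 15.999 = 0.0079747 mol
Divide by the smallest (0.0079747 mol): C 1.800, H 2.000, O 1.000
Multiplying each by 5 gives whole numbers: C 9.00, H 10.00, O 5.00
Empirical formula: C9H10O5
Empirical-formula mass = 198.17 g/mol; 198 ÷ 198.17 ≈ 1, so the molecular formula is C9H10O5.

C9H10O5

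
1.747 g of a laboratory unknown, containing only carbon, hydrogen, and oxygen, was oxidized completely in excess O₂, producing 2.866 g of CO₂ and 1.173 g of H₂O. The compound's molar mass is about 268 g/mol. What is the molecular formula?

C10H20O8

mol C = 2.866 g CO₂ ÷ 44.009 g/mol = 0.065123 mol
mol H = 2 × 1.173 g H₂O ÷ 18.015 g/mol = 0.13022 mol
mass O = 1.747 − (0.78219 + 0.13127) = 0.83354 g → mol O = 0.83354 ÷ 15.999 = 0.052100 mol
Divide by the smallest (0.052100 mol): C 1.250, H 2.500, O 1.000
Multiplying each by 4 gives whole numbers: C 5.00, H 10.00, O 4.00
Empirical formula: C5H10O4
Empirical-formula mass = 134.13 g/mol; 268 ÷ 134.13 ≈ 2, so the molecular formula is C10H20O8.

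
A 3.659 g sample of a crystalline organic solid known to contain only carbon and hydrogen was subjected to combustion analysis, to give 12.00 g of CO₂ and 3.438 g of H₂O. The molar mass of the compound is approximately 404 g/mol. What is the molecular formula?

mol C = 12.00 g CO₂ ÷ 44.009 g/mol = 0.27267 mol
mol H = 2 × 3.438 g H₂O ÷ 18.015 g/mol = 0.38168 mol
Divide by the smallest (0.27267 mol): C 1.000, H 1.400
Multiplying each by 5 gives whole numbers: C 5.00, H 7.00
Empirical formula: C5H7
Empirical-formula mass = 67.11 g/mol; 404 ÷ 67.11 ≈ 6, so the molecular formula is C30H42.

C30H42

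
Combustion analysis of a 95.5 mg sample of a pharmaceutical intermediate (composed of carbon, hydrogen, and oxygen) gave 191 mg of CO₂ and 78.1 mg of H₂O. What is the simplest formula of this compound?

C2H4O

mol C = 0.191 g CO₂ ÷ 44.009 g/mol = 0.004340 mol
mol H = 2 × 0.0781 g H₂O ÷ 18.015 g/mol = 0.008671 mol
mass O = 0.0955 − (0.05213 + 0.008740) = 0.03463 g → mol O = 0.03463 ÷ 15.999 = 0.002165 mol
Divide by the smallest (0.002165 mol): C 2.005, H 4.006, O 1.000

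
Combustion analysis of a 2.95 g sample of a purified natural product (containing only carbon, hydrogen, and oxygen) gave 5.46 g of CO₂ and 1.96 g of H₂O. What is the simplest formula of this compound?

C8H14O5

mol C = 5.46 g CO₂ ÷ 44.009 g/mol = 0.1241 mol
mol H = 2 × 1.96 g H₂O ÷ 18.015 g/mol = 0.2176 mol
mass O = 2.95 − (1.490 + 0.2193) = 1.241 g → mol O = 1.241 ÷ 15.999 = 0.07754 mol
Divide by the smallest (0.07754 mol): C 1.600, H 2.806, O 1.000
Multiplying each by 5 gives whole numbers: C 8.00, H 14.03, O 5.00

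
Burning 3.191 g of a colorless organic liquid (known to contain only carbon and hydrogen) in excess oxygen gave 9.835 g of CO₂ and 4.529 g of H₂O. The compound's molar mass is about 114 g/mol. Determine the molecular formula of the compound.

C8H18

mol C = 9.835 g CO₂ ÷ 44.009 g/mol = 0.22348 mol
mol H = 2 × 4.529 g H₂O ÷ 18.015 g/mol = 0.50280 mol
Divide by the smallest (0.22348 mol): C 1.000, H 2.250
Multiplying each by 4 gives whole numbers: C 4.00, H 9.00
Empirical formula: C4H9
Empirical-formula mass = 57.12 g/mol; 114 ÷ 57.12 ≈ 2, so the molecular formula is C8H18.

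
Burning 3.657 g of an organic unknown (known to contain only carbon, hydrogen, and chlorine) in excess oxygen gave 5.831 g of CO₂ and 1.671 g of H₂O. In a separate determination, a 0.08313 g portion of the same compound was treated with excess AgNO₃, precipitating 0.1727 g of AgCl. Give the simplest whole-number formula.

mol C = 5.831 g CO₂ ÷ 44.009 g/mol = 0.13250 mol
mol H = 2 × 1.671 g H₂O ÷ 18.015 g/mol = 0.18551 mol
From the AgCl data: mol Cl per gram of compound = (0.1727 ÷ 143.318) ÷ 0.08313 = 0.014496 mol/g, so in the 3.657 g combustion sample mol Cl = 0.053010 mol
Divide by the smallest (0.053010 mol): C 2.499, H 3.500, Cl 1.000
Multiplying each by 2 gives whole numbers: C 5.00, H 7.00, Cl 2.00

C5H7Cl2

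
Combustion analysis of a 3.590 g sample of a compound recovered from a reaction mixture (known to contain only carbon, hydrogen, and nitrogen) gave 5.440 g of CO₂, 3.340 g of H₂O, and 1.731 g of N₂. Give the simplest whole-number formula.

CH3N

mol C = 5.440 g CO₂ ÷ 44.009 g/mol = 0.12361 mol
mol H = 2 × 3.340 g H₂O ÷ 18.015 g/mol = 0.37080 mol
mol N = 2 × 1.731 g N₂ ÷ 28.014 g/mol = 0.12358 mol
Divide by the smallest (0.12358 mol): C 1.000, H 3.000, N 1.000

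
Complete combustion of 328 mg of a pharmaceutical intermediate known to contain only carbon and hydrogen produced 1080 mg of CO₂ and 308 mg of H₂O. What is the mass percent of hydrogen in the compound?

mol C = 1.08 g CO₂ ÷ 44.009 g/mol = 0.02454 mol
mol H = 2 × 0.308 g H₂O ÷ 18.015 g/mol = 0.03419 mol
mass % H = 0.03447 g ÷ 0.328 g × 100%

10.5%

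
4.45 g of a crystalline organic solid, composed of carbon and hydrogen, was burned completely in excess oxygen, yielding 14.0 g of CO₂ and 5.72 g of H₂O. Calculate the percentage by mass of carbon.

85.9%

mol C = 14.0 g CO₂ ÷ 44.009 g/mol = 0.3181 mol
mol H = 2 × 5.72 g H₂O ÷ 18.015 g/mol = 0.6350 mol
mass % C = 3.821 g ÷ 4.45 g × 100%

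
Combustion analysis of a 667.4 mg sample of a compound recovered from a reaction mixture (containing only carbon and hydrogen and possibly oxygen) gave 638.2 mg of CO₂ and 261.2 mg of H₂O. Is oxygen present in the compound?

yes

mol C = 0.6382 g CO₂ ÷ 44.009 g/mol = 0.014502 mol
mol H = 2 × 0.2612 g H₂O ÷ 18.015 g/mol = 0.028998 mol
C and H account for only 0.20341 g of the 0.6674 g sample; the remaining 0.46399 g must be oxygen.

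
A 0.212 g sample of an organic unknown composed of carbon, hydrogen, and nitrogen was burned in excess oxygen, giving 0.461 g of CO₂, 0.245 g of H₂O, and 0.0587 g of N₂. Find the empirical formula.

mol C = 0.461 g CO₂ ÷ 44.009 g/mol = 0.01048 mol
mol H = 2 × 0.245 g H₂O ÷ 18.015 g/mol = 0.02720 mol
mol N = 2 × 0.0587 g N₂ ÷ 28.014 g/mol = 0.004191 mol
Divide by the smallest (0.004191 mol): C 2.500, H 6.490, N 1.000
Multiplying each by 2 gives whole numbers: C 5.00, H 12.98, N 2.00

C5H13N2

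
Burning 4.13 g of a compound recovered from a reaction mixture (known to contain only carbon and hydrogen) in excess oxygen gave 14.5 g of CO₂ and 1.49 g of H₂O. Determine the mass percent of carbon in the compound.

95.8%

mol C = 14.5 g CO₂ ÷ 44.009 g/mol = 0.3295 mol
mol H = 2 × 1.49 g H₂O ÷ 18.015 g/mol = 0.1654 mol
mass % C = 3.957 g ÷ 4.13 g × 100%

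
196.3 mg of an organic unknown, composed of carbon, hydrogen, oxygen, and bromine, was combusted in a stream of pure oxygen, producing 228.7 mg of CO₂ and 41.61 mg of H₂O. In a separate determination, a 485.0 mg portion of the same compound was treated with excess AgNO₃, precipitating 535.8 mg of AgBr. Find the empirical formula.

mol C = 0.2287 g CO₂ ÷ 44.009 g/mol = 0.0051967 mol
mol H = 2 × 0.04161 g H₂O ÷ 18.015 g/mol = 0.0046195 mol
From the AgBr data: mol Br per gram of compound = (0.5358 ÷ 187.772) ÷ 0.4850 = 0.0058834 mol/g, so in the 0.1963 g combustion sample mol Br = 0.0011549 mol
mass O = 0.1963 − (0.062417 + 0.0046564 + 0.092282) = 0.036944 g → mol O = 0.036944 ÷ 15.999 = 0.0023091 mol
Divide by the smallest (0.0011549 mol): C 4.500, H 4.000, Br 1.000, O 1.999
Multiplying each by 2 gives whole numbers: C 9.00, H 8.00, Br 2.00, O 4.00

C9H8Br2O4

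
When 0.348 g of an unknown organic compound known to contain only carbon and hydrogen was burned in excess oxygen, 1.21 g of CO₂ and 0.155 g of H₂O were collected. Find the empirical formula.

C8H5

mol C = 1.21 g CO₂ ÷ 44.009 g/mol = 0.02749 mol
mol H = 2 × 0.155 g H₂O ÷ 18.015 g/mol = 0.01721 mol
Divide by the smallest (0.01721 mol): C 1.598, H 1.000
Multiplying each by 5 gives whole numbers: C 7.99, H 5.00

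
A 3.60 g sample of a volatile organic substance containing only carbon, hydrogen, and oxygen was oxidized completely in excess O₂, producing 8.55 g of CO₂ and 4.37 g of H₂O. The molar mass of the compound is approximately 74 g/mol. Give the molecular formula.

mol C = 8.55 g CO₂ ÷ 44.009 g/mol = 0.1943 mol
mol H = 2 × 4.37 g H₂O ÷ 18.015 g/mol = 0.4852 mol
mass O = 3.60 − (2.333 + 0.4890) = 0.7775 g → mol O = 0.7775 ÷ 15.999 = 0.04860 mol
Divide by the smallest (0.04860 mol): C 3.998, H 9.983, O 1.000
Empirical formula: C4H10O
Empirical-formula mass = 74.12 g/mol; 74 ÷ 74.12 ≈ 1, so the molecular formula is C4H10O.

C4H10O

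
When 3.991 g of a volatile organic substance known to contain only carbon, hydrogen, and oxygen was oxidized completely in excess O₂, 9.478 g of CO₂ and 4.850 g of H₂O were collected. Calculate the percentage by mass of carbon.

mol C = 9.478 g CO₂ ÷ 44.009 g/mol = 0.21537 mol
mol H = 2 × 4.850 g H₂O ÷ 18.015 g/mol = 0.53844 mol
mass O = 3.991 − (2.5867 + 0.54275) = 0.86150 g → mol O = 0.86150 ÷ 15.999 = 0.053847 mol
mass % C = 2.5867 g ÷ 3.991 g × 100%

64.81%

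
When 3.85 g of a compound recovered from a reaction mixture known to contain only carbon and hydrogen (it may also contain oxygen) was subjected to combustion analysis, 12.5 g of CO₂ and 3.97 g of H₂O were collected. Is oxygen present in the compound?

no

mol C = 12.5 g CO₂ ÷ 44.009 g/mol = 0.2840 mol
mol H = 2 × 3.97 g H₂O ÷ 18.015 g/mol = 0.4407 mol
C and H together account for 3.856 g — essentially the entire 3.85 g sample — so the compound contains no oxygen.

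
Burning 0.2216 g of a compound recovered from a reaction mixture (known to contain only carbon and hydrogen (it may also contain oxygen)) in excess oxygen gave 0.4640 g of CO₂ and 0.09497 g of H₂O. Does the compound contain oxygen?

yes

mol C = 0.4640 g CO₂ ÷ 44.009 g/mol = 0.010543 mol
mol H = 2 × 0.09497 g H₂O ÷ 18.015 g/mol = 0.010543 mol
C and H account for only 0.13726 g of the 0.2216 g sample; the remaining 0.084337 g must be oxygen.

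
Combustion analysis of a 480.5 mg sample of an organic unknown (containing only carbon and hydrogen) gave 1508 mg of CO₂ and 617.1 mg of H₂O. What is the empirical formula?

mol C = 1.508 g CO₂ ÷ 44.009 g/mol = 0.034266 mol
mol H = 2 × 0.6171 g H₂O ÷ 18.015 g/mol = 0.068510 mol
Divide by the smallest (0.034266 mol): C 1.000, H 1.999

CH2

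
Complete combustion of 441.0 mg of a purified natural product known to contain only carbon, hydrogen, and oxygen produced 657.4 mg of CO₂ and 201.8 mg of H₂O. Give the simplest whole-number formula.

mol C = 0.6574 g CO₂ ÷ 44.009 g/mol = 0.014938 mol
mol H = 2 × 0.2018 g H₂O ÷ 18.015 g/mol = 0.022404 mol
mass O = 0.4410 − (0.17942 + 0.022583) = 0.23900 g → mol O = 0.23900 ÷ 15.999 = 0.014938 mol
Divide by the smallest (0.014938 mol): C 1.000, H 1.500, O 1.000
Multiplying each by 2 gives whole numbers: C 2.00, H 3.00, O 2.00

C2H3O2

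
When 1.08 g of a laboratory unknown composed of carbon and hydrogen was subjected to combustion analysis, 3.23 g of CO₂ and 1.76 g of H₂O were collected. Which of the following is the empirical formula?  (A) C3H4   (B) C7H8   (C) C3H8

(C) C3H8

mol C = 3.23 g CO₂ ÷ 44.009 g/mol = 0.07339 mol
mol H = 2 × 1.76 g H₂O ÷ 18.015 g/mol = 0.1954 mol
Divide by the smallest (0.07339 mol): C 1.000, H 2.662
Multiplying each by 3 gives whole numbers: C 3.00, H 7.99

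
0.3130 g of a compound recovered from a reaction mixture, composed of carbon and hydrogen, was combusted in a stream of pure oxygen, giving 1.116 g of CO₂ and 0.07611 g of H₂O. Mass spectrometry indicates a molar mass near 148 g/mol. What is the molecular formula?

mol C = 1.116 g CO₂ ÷ 44.009 g/mol = 0.025358 mol
mol H = 2 × 0.07611 g H₂O ÷ 18.015 g/mol = 0.0084496 mol
Divide by the smallest (0.0084496 mol): C 3.001, H 1.000
Empirical formula: C3H
Empirical-formula mass = 37.04 g/mol; 148 ÷ 37.04 ≈ 4, so the molecular formula is C12H4.

C12H4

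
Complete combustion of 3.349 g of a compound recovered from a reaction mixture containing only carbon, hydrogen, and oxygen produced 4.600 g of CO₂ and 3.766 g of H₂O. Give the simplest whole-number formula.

mol C = 4.600 g CO₂ ÷ 44.009 g/mol = 0.10452 mol
mol H = 2 × 3.766 g H₂O ÷ 18.015 g/mol = 0.41810 mol
mass O = 3.349 − (1.2554 + 0.42144) = 1.6721 g → mol O = 1.6721 ÷ 15.999 = 0.10451 mol
Divide by the smallest (0.10451 mol): C 1.000, H 4.000, O 1.000

CH4O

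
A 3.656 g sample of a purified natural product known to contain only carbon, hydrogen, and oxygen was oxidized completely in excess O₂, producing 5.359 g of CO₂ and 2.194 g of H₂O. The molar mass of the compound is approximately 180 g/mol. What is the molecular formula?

C6H12O6

mol C = 5.359 g CO₂ ÷ 44.009 g/mol = 0.12177 mol
mol H = 2 × 2.194 g H₂O ÷ 18.015 g/mol = 0.24357 mol
mass O = 3.656 − (1.4626 + 0.24552) = 1.9479 g → mol O = 1.9479 ÷ 15.999 = 0.12175 mol
Divide by the smallest (0.12175 mol): C 1.000, H 2.001, O 1.000
Empirical formula: CH2O
Empirical-formula mass = 30.03 g/mol; 180 ÷ 30.03 ≈ 6, so the molecular formula is C6H12O6.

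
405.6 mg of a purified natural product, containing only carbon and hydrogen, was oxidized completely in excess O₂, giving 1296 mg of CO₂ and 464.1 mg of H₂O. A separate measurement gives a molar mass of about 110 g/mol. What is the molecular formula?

C8H14

mol C = 1.296 g CO₂ ÷ 44.009 g/mol = 0.029449 mol
mol H = 2 × 0.4641 g H₂O ÷ 18.015 g/mol = 0.051524 mol
Divide by the smallest (0.029449 mol): C 1.000, H 1.750
Multiplying each by 4 gives whole numbers: C 4.00, H 7.00
Empirical formula: C4H7
Empirical-formula mass = 55.10 g/mol; 110 ÷ 55.10 ≈ 2, so the molecular formula is C8H14.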